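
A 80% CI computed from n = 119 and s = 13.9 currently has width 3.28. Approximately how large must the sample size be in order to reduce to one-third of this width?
n ≈ 1071

CI width ∝ 1/√n
To reduce width by factor 3, need √n to grow by 3 → need 3² = 9 times as many samples.

Current: n = 119, width = 3.28
New: n = 1071, width ≈ 1.09

Width reduced by factor of 3.28/1.09 = 3.01.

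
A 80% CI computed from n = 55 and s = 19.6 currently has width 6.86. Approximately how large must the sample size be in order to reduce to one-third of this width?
n ≈ 495

CI width ∝ 1/√n
To reduce width by factor 3, need √n to grow by 3 → need 3² = 9 times as many samples.

Current: n = 55, width = 6.86
New: n = 495, width ≈ 2.26

Width reduced by factor of 6.86/2.26 = 3.04.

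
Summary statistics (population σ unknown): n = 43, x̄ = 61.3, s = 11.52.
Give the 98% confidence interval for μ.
(57.05, 65.55)

t-interval (σ unknown):
df = n - 1 = 42
t* = 2.418 for 98% confidence

Margin of error = t* · s/√n = 2.418 · 11.52/√43 = 4.25

CI: (57.05, 65.55)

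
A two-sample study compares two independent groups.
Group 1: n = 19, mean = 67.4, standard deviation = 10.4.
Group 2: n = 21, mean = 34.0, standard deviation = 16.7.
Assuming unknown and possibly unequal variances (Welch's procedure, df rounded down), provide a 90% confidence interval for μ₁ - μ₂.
(26.03, 40.77)

Difference: x̄₁ - x̄₂ = 33.40
SE = √(s₁²/n₁ + s₂²/n₂) = √(10.4²/19 + 16.7²/21) = 4.3558
df = 33.90 → 33 (Welch–Satterthwaite, rounded down)
t* = 1.692

CI: 33.40 ± 1.692 · 4.3558 = 33.40 ± 7.37 = (26.03, 40.77)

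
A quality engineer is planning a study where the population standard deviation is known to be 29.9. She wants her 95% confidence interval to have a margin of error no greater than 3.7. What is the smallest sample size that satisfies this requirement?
n ≥ 251

For margin E ≤ 3.7:
n ≥ (z* · σ / E)²
n ≥ (1.960 · 29.9 / 3.7)²
n ≥ 250.87

Minimum n = 251 (rounding up)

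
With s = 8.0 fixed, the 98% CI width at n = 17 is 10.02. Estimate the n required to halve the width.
n ≈ 68

CI width ∝ 1/√n
To reduce width by factor 2, need √n to grow by 2 → need 2² = 4 times as many samples.

Current: n = 17, width = 10.02
New: n = 68, width ≈ 4.62

Width reduced by factor of 10.02/4.62 = 2.17.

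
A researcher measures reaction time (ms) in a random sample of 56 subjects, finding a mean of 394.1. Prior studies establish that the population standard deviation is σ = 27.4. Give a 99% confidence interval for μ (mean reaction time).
(384.67, 403.53)

z-interval (σ known):
z* = 2.576 for 99% confidence

Margin of error = z* · σ/√n = 2.576 · 27.4/√56 = 9.43

CI: (394.1 - 9.43, 394.1 + 9.43) = (384.67, 403.53)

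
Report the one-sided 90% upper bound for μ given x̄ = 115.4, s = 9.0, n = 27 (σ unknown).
μ ≤ 117.68

Upper bound (one-sided):
t* = 1.315 (one-sided for 90%)
Upper bound = x̄ + t* · s/√n = 115.4 + 1.315 · 9.0/√27 = 117.68

We are 90% confident that μ ≤ 117.68.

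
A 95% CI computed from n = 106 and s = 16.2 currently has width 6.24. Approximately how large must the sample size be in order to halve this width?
n ≈ 424

CI width ∝ 1/√n
To reduce width by factor 2, need √n to grow by 2 → need 2² = 4 times as many samples.

Current: n = 106, width = 6.24
New: n = 424, width ≈ 3.09

Width reduced by factor of 6.24/3.09 = 2.02.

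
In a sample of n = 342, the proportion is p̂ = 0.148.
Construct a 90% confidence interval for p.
(0.116, 0.180)

Proportion CI:
SE = √(p̂(1-p̂)/n) = √(0.148 · 0.852 / 342) = 0.01920

z* = 1.645
Margin = z* · SE = 1.645 · 0.01920 = 0.0316

CI: 0.148 ± 0.0316 = (0.116, 0.180)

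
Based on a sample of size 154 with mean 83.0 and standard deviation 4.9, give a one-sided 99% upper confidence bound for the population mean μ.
μ ≤ 83.93

Upper bound (one-sided):
t* = 2.351 (one-sided for 99%)
Upper bound = x̄ + t* · s/√n = 83.0 + 2.351 · 4.9/√154 = 83.93

We are 99% confident that μ ≤ 83.93.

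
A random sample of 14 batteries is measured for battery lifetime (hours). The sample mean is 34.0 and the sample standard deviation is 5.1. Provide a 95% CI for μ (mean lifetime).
(31.06, 36.94)

t-interval (σ unknown):
df = n - 1 = 13
t* = 2.160 for 95% confidence

Margin of error = t* · s/√n = 2.160 · 5.1/√14 = 2.94

CI: (31.06, 36.94)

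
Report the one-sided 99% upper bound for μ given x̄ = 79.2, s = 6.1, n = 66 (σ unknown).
μ ≤ 80.99

Upper bound (one-sided):
t* = 2.385 (one-sided for 99%)
Upper bound = x̄ + t* · s/√n = 79.2 + 2.385 · 6.1/√66 = 80.99

We are 99% confident that μ ≤ 80.99.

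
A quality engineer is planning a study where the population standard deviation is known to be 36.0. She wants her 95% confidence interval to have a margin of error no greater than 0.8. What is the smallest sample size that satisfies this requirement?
n ≥ 7780

For margin E ≤ 0.8:
n ≥ (z* · σ / E)²
n ≥ (1.960 · 36.0 / 0.8)²
n ≥ 7779.24

Minimum n = 7780 (rounding up)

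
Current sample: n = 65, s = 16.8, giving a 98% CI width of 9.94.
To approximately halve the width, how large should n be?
n ≈ 260

CI width ∝ 1/√n
To reduce width by factor 2, need √n to grow by 2 → need 2² = 4 times as many samples.

Current: n = 65, width = 9.94
New: n = 260, width ≈ 4.88

Width reduced by factor of 9.94/4.88 = 2.04.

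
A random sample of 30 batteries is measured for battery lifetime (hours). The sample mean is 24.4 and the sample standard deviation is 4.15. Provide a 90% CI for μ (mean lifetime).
(23.11, 25.69)

t-interval (σ unknown):
df = n - 1 = 29
t* = 1.699 for 90% confidence

Margin of error = t* · s/√n = 1.699 · 4.15/√30 = 1.29

CI: (23.11, 25.69)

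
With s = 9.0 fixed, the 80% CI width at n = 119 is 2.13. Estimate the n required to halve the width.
n ≈ 476

CI width ∝ 1/√n
To reduce width by factor 2, need √n to grow by 2 → need 2² = 4 times as many samples.

Current: n = 119, width = 2.13
New: n = 476, width ≈ 1.06

Width reduced by factor of 2.13/1.06 = 2.01.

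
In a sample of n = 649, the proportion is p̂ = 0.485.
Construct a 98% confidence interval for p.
(0.439, 0.531)

Proportion CI:
SE = √(p̂(1-p̂)/n) = √(0.485 · 0.515 / 649) = 0.01962

z* = 2.326
Margin = z* · SE = 2.326 · 0.01962 = 0.0456

CI: 0.485 ± 0.0456 = (0.439, 0.531)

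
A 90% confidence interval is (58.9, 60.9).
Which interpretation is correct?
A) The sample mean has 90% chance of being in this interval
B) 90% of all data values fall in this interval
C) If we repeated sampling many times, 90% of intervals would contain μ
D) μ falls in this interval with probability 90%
C

A) Wrong — x̄ is observed and sits in the interval by construction.
B) Wrong — a CI is about the parameter μ, not individual data values.
C) Correct — this is the frequentist long-run coverage interpretation.
D) Wrong — μ is fixed; the randomness lives in the interval, not in μ.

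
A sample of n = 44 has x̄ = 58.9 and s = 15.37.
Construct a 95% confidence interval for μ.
(54.23, 63.57)

t-interval (σ unknown):
df = n - 1 = 43
t* = 2.017 for 95% confidence

Margin of error = t* · s/√n = 2.017 · 15.37/√44 = 4.67

CI: (54.23, 63.57)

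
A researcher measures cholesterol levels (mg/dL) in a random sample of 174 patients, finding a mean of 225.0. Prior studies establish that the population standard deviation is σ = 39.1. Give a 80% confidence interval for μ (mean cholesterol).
(221.20, 228.80)

z-interval (σ known):
z* = 1.282 for 80% confidence

Margin of error = z* · σ/√n = 1.282 · 39.1/√174 = 3.80

CI: (225.0 - 3.80, 225.0 + 3.80) = (221.20, 228.80)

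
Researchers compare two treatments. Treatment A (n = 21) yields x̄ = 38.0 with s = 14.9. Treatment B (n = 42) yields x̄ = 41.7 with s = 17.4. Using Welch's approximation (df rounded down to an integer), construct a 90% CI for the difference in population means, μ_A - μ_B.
(-10.78, 3.38)

Difference: x̄₁ - x̄₂ = -3.70
SE = √(s₁²/n₁ + s₂²/n₂) = √(14.9²/21 + 17.4²/42) = 4.2167
df = 46.11 → 46 (Welch–Satterthwaite, rounded down)
t* = 1.679

CI: -3.70 ± 1.679 · 4.2167 = -3.70 ± 7.08 = (-10.78, 3.38)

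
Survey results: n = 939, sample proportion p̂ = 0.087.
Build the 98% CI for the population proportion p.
(0.066, 0.108)

Proportion CI:
SE = √(p̂(1-p̂)/n) = √(0.087 · 0.913 / 939) = 0.00920

z* = 2.326
Margin = z* · SE = 2.326 · 0.00920 = 0.0214

CI: 0.087 ± 0.0214 = (0.066, 0.108)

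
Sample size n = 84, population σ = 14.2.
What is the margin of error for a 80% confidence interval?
Margin of error = 1.99

Margin of error = z* · σ/√n
= 1.282 · 14.2/√84
= 1.282 · 14.2/9.1652
= 1.99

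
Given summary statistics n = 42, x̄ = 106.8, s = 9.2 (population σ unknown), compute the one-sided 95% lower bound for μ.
μ ≥ 104.41

Lower bound (one-sided):
t* = 1.683 (one-sided for 95%)
Lower bound = x̄ - t* · s/√n = 106.8 - 1.683 · 9.2/√42 = 104.41

We are 95% confident that μ ≥ 104.41.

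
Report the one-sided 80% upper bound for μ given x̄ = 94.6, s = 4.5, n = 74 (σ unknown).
μ ≤ 95.04

Upper bound (one-sided):
t* = 0.847 (one-sided for 80%)
Upper bound = x̄ + t* · s/√n = 94.6 + 0.847 · 4.5/√74 = 95.04

We are 80% confident that μ ≤ 95.04.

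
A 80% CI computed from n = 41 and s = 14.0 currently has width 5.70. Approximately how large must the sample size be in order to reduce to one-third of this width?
n ≈ 369

CI width ∝ 1/√n
To reduce width by factor 3, need √n to grow by 3 → need 3² = 9 times as many samples.

Current: n = 41, width = 5.70
New: n = 369, width ≈ 1.87

Width reduced by factor of 5.70/1.87 = 3.05.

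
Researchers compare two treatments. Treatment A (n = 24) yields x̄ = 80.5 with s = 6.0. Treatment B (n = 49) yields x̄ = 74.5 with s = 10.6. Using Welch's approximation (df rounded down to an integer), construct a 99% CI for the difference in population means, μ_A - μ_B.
(0.84, 11.16)

Difference: x̄₁ - x̄₂ = 6.00
SE = √(s₁²/n₁ + s₂²/n₂) = √(6.0²/24 + 10.6²/49) = 1.9476
df = 69.38 → 69 (Welch–Satterthwaite, rounded down)
t* = 2.649

CI: 6.00 ± 2.649 · 1.9476 = 6.00 ± 5.16 = (0.84, 11.16)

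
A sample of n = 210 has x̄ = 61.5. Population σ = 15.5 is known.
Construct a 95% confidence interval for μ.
(59.40, 63.60)

z-interval (σ known):
z* = 1.960 for 95% confidence

Margin of error = z* · σ/√n = 1.960 · 15.5/√210 = 2.10

CI: (61.5 - 2.10, 61.5 + 2.10) = (59.40, 63.60)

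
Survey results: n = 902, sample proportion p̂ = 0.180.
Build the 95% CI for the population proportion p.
(0.155, 0.205)

Proportion CI:
SE = √(p̂(1-p̂)/n) = √(0.180 · 0.820 / 902) = 0.01279

z* = 1.960
Margin = z* · SE = 1.960 · 0.01279 = 0.0251

CI: 0.180 ± 0.0251 = (0.155, 0.205)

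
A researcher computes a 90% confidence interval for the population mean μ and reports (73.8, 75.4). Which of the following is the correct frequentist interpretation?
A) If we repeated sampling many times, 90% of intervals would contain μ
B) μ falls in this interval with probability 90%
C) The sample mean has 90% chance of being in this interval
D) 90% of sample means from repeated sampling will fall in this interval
A

A) Correct — this is the frequentist long-run coverage interpretation.
B) Wrong — μ is fixed; the randomness lives in the interval, not in μ.
C) Wrong — x̄ is observed and sits in the interval by construction.
D) Wrong — coverage applies to intervals containing μ, not to future x̄ values.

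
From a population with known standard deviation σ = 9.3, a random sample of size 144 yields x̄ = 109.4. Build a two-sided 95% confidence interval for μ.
(107.88, 110.92)

z-interval (σ known):
z* = 1.960 for 95% confidence

Margin of error = z* · σ/√n = 1.960 · 9.3/√144 = 1.52

CI: (109.4 - 1.52, 109.4 + 1.52) = (107.88, 110.92)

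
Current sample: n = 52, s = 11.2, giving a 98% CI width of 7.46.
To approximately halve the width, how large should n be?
n ≈ 208

CI width ∝ 1/√n
To reduce width by factor 2, need √n to grow by 2 → need 2² = 4 times as many samples.

Current: n = 52, width = 7.46
New: n = 208, width ≈ 3.64

Width reduced by factor of 7.46/3.64 = 2.05.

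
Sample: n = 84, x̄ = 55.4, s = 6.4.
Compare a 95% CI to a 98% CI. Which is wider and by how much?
98% CI is wider by 0.53

df = 83
95% CI: t* = 1.989, (54.01, 56.79), width = 2 · t* · s/√n = 2.78
98% CI: t* = 2.372, (53.74, 57.06), width = 2 · t* · s/√n = 3.31

The 98% CI is wider by 3.31 - 2.78 = 0.53.
Higher confidence requires a wider interval.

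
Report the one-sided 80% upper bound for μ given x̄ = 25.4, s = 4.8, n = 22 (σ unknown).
μ ≤ 26.28

Upper bound (one-sided):
t* = 0.859 (one-sided for 80%)
Upper bound = x̄ + t* · s/√n = 25.4 + 0.859 · 4.8/√22 = 26.28

We are 80% confident that μ ≤ 26.28.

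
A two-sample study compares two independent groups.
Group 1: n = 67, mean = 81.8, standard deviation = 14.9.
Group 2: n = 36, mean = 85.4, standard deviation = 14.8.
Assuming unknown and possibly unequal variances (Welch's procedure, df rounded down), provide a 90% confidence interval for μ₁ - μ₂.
(-8.71, 1.51)

Difference: x̄₁ - x̄₂ = -3.60
SE = √(s₁²/n₁ + s₂²/n₂) = √(14.9²/67 + 14.8²/36) = 3.0656
df = 72.15 → 72 (Welch–Satterthwaite, rounded down)
t* = 1.666

CI: -3.60 ± 1.666 · 3.0656 = -3.60 ± 5.11 = (-8.71, 1.51)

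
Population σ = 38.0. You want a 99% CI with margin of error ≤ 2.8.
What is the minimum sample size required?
n ≥ 1223

For margin E ≤ 2.8:
n ≥ (z* · σ / E)²
n ≥ (2.576 · 38.0 / 2.8)²
n ≥ 1222.20

Minimum n = 1223 (rounding up)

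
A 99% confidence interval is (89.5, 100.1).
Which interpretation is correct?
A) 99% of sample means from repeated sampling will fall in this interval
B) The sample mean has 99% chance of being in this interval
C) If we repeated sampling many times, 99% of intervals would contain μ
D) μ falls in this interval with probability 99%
C

A) Wrong — coverage applies to intervals containing μ, not to future x̄ values.
B) Wrong — x̄ is observed and sits in the interval by construction.
C) Correct — this is the frequentist long-run coverage interpretation.
D) Wrong — μ is fixed; the randomness lives in the interval, not in μ.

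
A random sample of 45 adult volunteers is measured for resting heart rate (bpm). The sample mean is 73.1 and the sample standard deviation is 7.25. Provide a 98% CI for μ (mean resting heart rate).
(70.49, 75.71)

t-interval (σ unknown):
df = n - 1 = 44
t* = 2.414 for 98% confidence

Margin of error = t* · s/√n = 2.414 · 7.25/√45 = 2.61

CI: (70.49, 75.71)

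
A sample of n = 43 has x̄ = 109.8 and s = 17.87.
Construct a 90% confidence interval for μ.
(105.22, 114.38)

t-interval (σ unknown):
df = n - 1 = 42
t* = 1.682 for 90% confidence

Margin of error = t* · s/√n = 1.682 · 17.87/√43 = 4.58

CI: (105.22, 114.38)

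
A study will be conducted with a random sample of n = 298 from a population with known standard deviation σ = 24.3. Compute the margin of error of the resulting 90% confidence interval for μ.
Margin of error = 2.32

Margin of error = z* · σ/√n
= 1.645 · 24.3/√298
= 1.645 · 24.3/17.2627
= 2.32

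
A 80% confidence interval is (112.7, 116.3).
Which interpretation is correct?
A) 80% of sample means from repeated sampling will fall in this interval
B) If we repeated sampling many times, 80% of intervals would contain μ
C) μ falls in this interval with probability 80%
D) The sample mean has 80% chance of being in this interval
B

A) Wrong — coverage applies to intervals containing μ, not to future x̄ values.
B) Correct — this is the frequentist long-run coverage interpretation.
C) Wrong — μ is fixed; the randomness lives in the interval, not in μ.
D) Wrong — x̄ is observed and sits in the interval by construction.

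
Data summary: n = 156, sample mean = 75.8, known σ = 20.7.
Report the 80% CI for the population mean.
(73.68, 77.92)

z-interval (σ known):
z* = 1.282 for 80% confidence

Margin of error = z* · σ/√n = 1.282 · 20.7/√156 = 2.12

CI: (75.8 - 2.12, 75.8 + 2.12) = (73.68, 77.92)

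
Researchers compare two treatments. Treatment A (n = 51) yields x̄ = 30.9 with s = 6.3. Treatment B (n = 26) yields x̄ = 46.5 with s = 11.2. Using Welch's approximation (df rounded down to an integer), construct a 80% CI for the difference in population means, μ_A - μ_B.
(-18.70, -12.50)

Difference: x̄₁ - x̄₂ = -15.60
SE = √(s₁²/n₁ + s₂²/n₂) = √(6.3²/51 + 11.2²/26) = 2.3670
df = 33.28 → 33 (Welch–Satterthwaite, rounded down)
t* = 1.308

CI: -15.60 ± 1.308 · 2.3670 = -15.60 ± 3.10 = (-18.70, -12.50)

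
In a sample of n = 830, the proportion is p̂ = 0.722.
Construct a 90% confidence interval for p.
(0.696, 0.748)

Proportion CI:
SE = √(p̂(1-p̂)/n) = √(0.722 · 0.278 / 830) = 0.01555

z* = 1.645
Margin = z* · SE = 1.645 · 0.01555 = 0.0256

CI: 0.722 ± 0.0256 = (0.696, 0.748)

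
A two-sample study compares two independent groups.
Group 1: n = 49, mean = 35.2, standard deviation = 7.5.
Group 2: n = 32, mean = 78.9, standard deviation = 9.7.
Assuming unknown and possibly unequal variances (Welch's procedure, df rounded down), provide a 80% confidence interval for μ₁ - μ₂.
(-46.32, -41.08)

Difference: x̄₁ - x̄₂ = -43.70
SE = √(s₁²/n₁ + s₂²/n₂) = √(7.5²/49 + 9.7²/32) = 2.0219
df = 54.56 → 54 (Welch–Satterthwaite, rounded down)
t* = 1.297

CI: -43.70 ± 1.297 · 2.0219 = -43.70 ± 2.62 = (-46.32, -41.08)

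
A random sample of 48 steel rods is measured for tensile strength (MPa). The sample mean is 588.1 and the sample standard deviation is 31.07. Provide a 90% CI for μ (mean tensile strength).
(580.57, 595.63)

t-interval (σ unknown):
df = n - 1 = 47
t* = 1.678 for 90% confidence

Margin of error = t* · s/√n = 1.678 · 31.07/√48 = 7.53

CI: (580.57, 595.63)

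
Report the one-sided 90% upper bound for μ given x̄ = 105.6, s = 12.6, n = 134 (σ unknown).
μ ≤ 107.00

Upper bound (one-sided):
t* = 1.288 (one-sided for 90%)
Upper bound = x̄ + t* · s/√n = 105.6 + 1.288 · 12.6/√134 = 107.00

We are 90% confident that μ ≤ 107.00.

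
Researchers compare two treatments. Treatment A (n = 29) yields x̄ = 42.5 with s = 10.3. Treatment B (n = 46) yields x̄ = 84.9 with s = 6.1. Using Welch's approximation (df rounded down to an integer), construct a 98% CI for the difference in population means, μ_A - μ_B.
(-47.52, -37.28)

Difference: x̄₁ - x̄₂ = -42.40
SE = √(s₁²/n₁ + s₂²/n₂) = √(10.3²/29 + 6.1²/46) = 2.1136
df = 40.52 → 40 (Welch–Satterthwaite, rounded down)
t* = 2.423

CI: -42.40 ± 2.423 · 2.1136 = -42.40 ± 5.12 = (-47.52, -37.28)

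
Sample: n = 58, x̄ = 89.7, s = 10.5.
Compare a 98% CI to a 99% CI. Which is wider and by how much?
99% CI is wider by 0.75

df = 57
98% CI: t* = 2.394, (86.40, 93.00), width = 2 · t* · s/√n = 6.60
99% CI: t* = 2.665, (86.03, 93.37), width = 2 · t* · s/√n = 7.35

The 99% CI is wider by 7.35 - 6.60 = 0.75.
Higher confidence requires a wider interval.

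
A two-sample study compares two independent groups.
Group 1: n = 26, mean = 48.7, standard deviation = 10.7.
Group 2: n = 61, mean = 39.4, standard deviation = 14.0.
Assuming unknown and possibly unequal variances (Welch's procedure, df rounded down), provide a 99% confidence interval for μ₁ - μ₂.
(1.96, 16.64)

Difference: x̄₁ - x̄₂ = 9.30
SE = √(s₁²/n₁ + s₂²/n₂) = √(10.7²/26 + 14.0²/61) = 2.7598
df = 61.21 → 61 (Welch–Satterthwaite, rounded down)
t* = 2.659

CI: 9.30 ± 2.659 · 2.7598 = 9.30 ± 7.34 = (1.96, 16.64)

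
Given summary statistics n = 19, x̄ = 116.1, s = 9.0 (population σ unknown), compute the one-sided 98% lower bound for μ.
μ ≥ 111.53

Lower bound (one-sided):
t* = 2.214 (one-sided for 98%)
Lower bound = x̄ - t* · s/√n = 116.1 - 2.214 · 9.0/√19 = 111.53

We are 98% confident that μ ≥ 111.53.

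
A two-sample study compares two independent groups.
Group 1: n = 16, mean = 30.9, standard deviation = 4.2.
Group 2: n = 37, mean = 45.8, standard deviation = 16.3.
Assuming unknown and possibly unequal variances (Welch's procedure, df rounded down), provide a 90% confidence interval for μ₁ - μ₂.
(-19.73, -10.07)

Difference: x̄₁ - x̄₂ = -14.90
SE = √(s₁²/n₁ + s₂²/n₂) = √(4.2²/16 + 16.3²/37) = 2.8781
df = 45.34 → 45 (Welch–Satterthwaite, rounded down)
t* = 1.679

CI: -14.90 ± 1.679 · 2.8781 = -14.90 ± 4.83 = (-19.73, -10.07)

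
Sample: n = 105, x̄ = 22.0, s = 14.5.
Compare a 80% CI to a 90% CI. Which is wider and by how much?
90% CI is wider by 1.05

df = 104
80% CI: t* = 1.290, (20.17, 23.83), width = 2 · t* · s/√n = 3.65
90% CI: t* = 1.660, (19.65, 24.35), width = 2 · t* · s/√n = 4.70

The 90% CI is wider by 4.70 - 3.65 = 1.05.
Higher confidence requires a wider interval.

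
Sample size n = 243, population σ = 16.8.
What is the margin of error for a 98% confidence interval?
Margin of error = 2.51

Margin of error = z* · σ/√n
= 2.326 · 16.8/√243
= 2.326 · 16.8/15.5885
= 2.51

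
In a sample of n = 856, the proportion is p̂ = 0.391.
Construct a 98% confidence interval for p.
(0.352, 0.430)

Proportion CI:
SE = √(p̂(1-p̂)/n) = √(0.391 · 0.609 / 856) = 0.01668

z* = 2.326
Margin = z* · SE = 2.326 · 0.01668 = 0.0388

CI: 0.391 ± 0.0388 = (0.352, 0.430)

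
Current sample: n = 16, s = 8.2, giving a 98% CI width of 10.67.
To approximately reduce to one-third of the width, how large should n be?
n ≈ 144

CI width ∝ 1/√n
To reduce width by factor 3, need √n to grow by 3 → need 3² = 9 times as many samples.

Current: n = 16, width = 10.67
New: n = 144, width ≈ 3.22

Width reduced by factor of 10.67/3.22 = 3.31.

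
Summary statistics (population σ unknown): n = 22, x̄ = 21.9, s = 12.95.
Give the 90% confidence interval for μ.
(17.15, 26.65)

t-interval (σ unknown):
df = n - 1 = 21
t* = 1.721 for 90% confidence

Margin of error = t* · s/√n = 1.721 · 12.95/√22 = 4.75

CI: (17.15, 26.65)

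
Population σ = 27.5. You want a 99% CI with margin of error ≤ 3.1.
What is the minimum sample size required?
n ≥ 523

For margin E ≤ 3.1:
n ≥ (z* · σ / E)²
n ≥ (2.576 · 27.5 / 3.1)²
n ≥ 522.20

Minimum n = 523 (rounding up)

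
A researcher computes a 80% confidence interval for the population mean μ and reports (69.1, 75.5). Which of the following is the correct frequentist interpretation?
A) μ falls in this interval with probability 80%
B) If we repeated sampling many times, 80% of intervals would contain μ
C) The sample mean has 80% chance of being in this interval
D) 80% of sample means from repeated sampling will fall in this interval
B

A) Wrong — μ is fixed; the randomness lives in the interval, not in μ.
B) Correct — this is the frequentist long-run coverage interpretation.
C) Wrong — x̄ is observed and sits in the interval by construction.
D) Wrong — coverage applies to intervals containing μ, not to future x̄ values.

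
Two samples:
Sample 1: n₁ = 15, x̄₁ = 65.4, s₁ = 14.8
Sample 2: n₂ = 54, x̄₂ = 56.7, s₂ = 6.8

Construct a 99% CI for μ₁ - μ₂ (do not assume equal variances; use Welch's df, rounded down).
(-2.89, 20.29)

Difference: x̄₁ - x̄₂ = 8.70
SE = √(s₁²/n₁ + s₂²/n₂) = √(14.8²/15 + 6.8²/54) = 3.9318
df = 15.68 → 15 (Welch–Satterthwaite, rounded down)
t* = 2.947

CI: 8.70 ± 2.947 · 3.9318 = 8.70 ± 11.59 = (-2.89, 20.29)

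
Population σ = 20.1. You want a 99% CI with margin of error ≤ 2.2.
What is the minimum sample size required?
n ≥ 554

For margin E ≤ 2.2:
n ≥ (z* · σ / E)²
n ≥ (2.576 · 20.1 / 2.2)²
n ≥ 553.91

Minimum n = 554 (rounding up)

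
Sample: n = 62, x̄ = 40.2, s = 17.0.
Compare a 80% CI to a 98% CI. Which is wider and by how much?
98% CI is wider by 4.72

df = 61
80% CI: t* = 1.296, (37.40, 43.00), width = 2 · t* · s/√n = 5.60
98% CI: t* = 2.389, (35.04, 45.36), width = 2 · t* · s/√n = 10.32

The 98% CI is wider by 10.32 - 5.60 = 4.72.
Higher confidence requires a wider interval.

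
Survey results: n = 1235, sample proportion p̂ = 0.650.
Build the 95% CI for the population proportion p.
(0.623, 0.677)

Proportion CI:
SE = √(p̂(1-p̂)/n) = √(0.650 · 0.350 / 1235) = 0.01357

z* = 1.960
Margin = z* · SE = 1.960 · 0.01357 = 0.0266

CI: 0.650 ± 0.0266 = (0.623, 0.677)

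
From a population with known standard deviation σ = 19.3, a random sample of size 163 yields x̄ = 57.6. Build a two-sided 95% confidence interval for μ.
(54.64, 60.56)

z-interval (σ known):
z* = 1.960 for 95% confidence

Margin of error = z* · σ/√n = 1.960 · 19.3/√163 = 2.96

CI: (57.6 - 2.96, 57.6 + 2.96) = (54.64, 60.56)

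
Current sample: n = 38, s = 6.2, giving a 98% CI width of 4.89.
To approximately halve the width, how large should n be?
n ≈ 152

CI width ∝ 1/√n
To reduce width by factor 2, need √n to grow by 2 → need 2² = 4 times as many samples.

Current: n = 38, width = 4.89
New: n = 152, width ≈ 2.36

Width reduced by factor of 4.89/2.36 = 2.07.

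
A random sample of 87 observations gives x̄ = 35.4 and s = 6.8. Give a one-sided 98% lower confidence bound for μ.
μ ≥ 33.88

Lower bound (one-sided):
t* = 2.085 (one-sided for 98%)
Lower bound = x̄ - t* · s/√n = 35.4 - 2.085 · 6.8/√87 = 33.88

We are 98% confident that μ ≥ 33.88.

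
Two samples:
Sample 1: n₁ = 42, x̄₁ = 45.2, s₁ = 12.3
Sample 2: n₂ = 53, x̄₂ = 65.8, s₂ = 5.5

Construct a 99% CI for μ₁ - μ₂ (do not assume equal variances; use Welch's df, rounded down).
(-26.06, -15.14)

Difference: x̄₁ - x̄₂ = -20.60
SE = √(s₁²/n₁ + s₂²/n₂) = √(12.3²/42 + 5.5²/53) = 2.0428
df = 53.95 → 53 (Welch–Satterthwaite, rounded down)
t* = 2.672

CI: -20.60 ± 2.672 · 2.0428 = -20.60 ± 5.46 = (-26.06, -15.14)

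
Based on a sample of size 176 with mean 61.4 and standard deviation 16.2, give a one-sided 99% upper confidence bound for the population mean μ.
μ ≤ 64.27

Upper bound (one-sided):
t* = 2.348 (one-sided for 99%)
Upper bound = x̄ + t* · s/√n = 61.4 + 2.348 · 16.2/√176 = 64.27

We are 99% confident that μ ≤ 64.27.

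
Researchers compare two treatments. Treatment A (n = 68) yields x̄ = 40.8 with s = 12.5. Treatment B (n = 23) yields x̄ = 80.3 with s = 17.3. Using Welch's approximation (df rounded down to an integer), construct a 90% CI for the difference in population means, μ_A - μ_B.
(-46.14, -32.86)

Difference: x̄₁ - x̄₂ = -39.50
SE = √(s₁²/n₁ + s₂²/n₂) = √(12.5²/68 + 17.3²/23) = 3.9129
df = 30.15 → 30 (Welch–Satterthwaite, rounded down)
t* = 1.697

CI: -39.50 ± 1.697 · 3.9129 = -39.50 ± 6.64 = (-46.14, -32.86)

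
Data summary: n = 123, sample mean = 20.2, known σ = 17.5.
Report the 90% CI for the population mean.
(17.60, 22.80)

z-interval (σ known):
z* = 1.645 for 90% confidence

Margin of error = z* · σ/√n = 1.645 · 17.5/√123 = 2.60

CI: (20.2 - 2.60, 20.2 + 2.60) = (17.60, 22.80)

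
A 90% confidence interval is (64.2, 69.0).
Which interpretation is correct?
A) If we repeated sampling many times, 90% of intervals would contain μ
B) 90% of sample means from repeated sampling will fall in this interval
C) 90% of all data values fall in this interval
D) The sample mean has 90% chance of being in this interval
A

A) Correct — this is the frequentist long-run coverage interpretation.
B) Wrong — coverage applies to intervals containing μ, not to future x̄ values.
C) Wrong — a CI is about the parameter μ, not individual data values.
D) Wrong — x̄ is observed and sits in the interval by construction.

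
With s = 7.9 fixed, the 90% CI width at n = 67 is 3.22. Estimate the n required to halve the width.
n ≈ 268

CI width ∝ 1/√n
To reduce width by factor 2, need √n to grow by 2 → need 2² = 4 times as many samples.

Current: n = 67, width = 3.22
New: n = 268, width ≈ 1.59

Width reduced by factor of 3.22/1.59 = 2.03.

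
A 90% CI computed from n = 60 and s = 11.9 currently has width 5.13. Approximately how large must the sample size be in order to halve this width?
n ≈ 240

CI width ∝ 1/√n
To reduce width by factor 2, need √n to grow by 2 → need 2² = 4 times as many samples.

Current: n = 60, width = 5.13
New: n = 240, width ≈ 2.54

Width reduced by factor of 5.13/2.54 = 2.02.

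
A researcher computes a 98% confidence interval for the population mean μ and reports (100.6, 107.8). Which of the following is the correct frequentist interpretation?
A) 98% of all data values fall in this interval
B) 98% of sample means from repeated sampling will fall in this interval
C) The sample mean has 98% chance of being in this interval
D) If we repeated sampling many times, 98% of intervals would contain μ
D

A) Wrong — a CI is about the parameter μ, not individual data values.
B) Wrong — coverage applies to intervals containing μ, not to future x̄ values.
C) Wrong — x̄ is observed and sits in the interval by construction.
D) Correct — this is the frequentist long-run coverage interpretation.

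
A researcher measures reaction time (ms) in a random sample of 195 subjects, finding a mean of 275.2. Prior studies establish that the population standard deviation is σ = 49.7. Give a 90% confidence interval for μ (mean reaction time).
(269.35, 281.05)

z-interval (σ known):
z* = 1.645 for 90% confidence

Margin of error = z* · σ/√n = 1.645 · 49.7/√195 = 5.85

CI: (275.2 - 5.85, 275.2 + 5.85) = (269.35, 281.05)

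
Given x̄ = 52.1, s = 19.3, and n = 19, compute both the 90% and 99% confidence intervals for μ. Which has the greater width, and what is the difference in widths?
99% CI is wider by 10.13

df = 18
90% CI: t* = 1.734, (44.42, 59.78), width = 2 · t* · s/√n = 15.36
99% CI: t* = 2.878, (39.36, 64.84), width = 2 · t* · s/√n = 25.49

The 99% CI is wider by 25.49 - 15.36 = 10.13.
Higher confidence requires a wider interval.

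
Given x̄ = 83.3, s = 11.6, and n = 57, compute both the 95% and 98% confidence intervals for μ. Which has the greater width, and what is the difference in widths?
98% CI is wider by 1.20

df = 56
95% CI: t* = 2.003, (80.22, 86.38), width = 2 · t* · s/√n = 6.16
98% CI: t* = 2.395, (79.62, 86.98), width = 2 · t* · s/√n = 7.36

The 98% CI is wider by 7.36 - 6.16 = 1.20.
Higher confidence requires a wider interval.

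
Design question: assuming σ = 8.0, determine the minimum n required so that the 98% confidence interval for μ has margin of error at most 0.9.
n ≥ 428

For margin E ≤ 0.9:
n ≥ (z* · σ / E)²
n ≥ (2.326 · 8.0 / 0.9)²
n ≥ 427.48

Minimum n = 428 (rounding up)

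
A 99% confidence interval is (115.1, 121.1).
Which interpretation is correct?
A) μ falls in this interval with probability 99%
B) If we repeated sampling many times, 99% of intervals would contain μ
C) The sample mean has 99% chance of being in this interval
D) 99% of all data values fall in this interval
B

A) Wrong — μ is fixed; the randomness lives in the interval, not in μ.
B) Correct — this is the frequentist long-run coverage interpretation.
C) Wrong — x̄ is observed and sits in the interval by construction.
D) Wrong — a CI is about the parameter μ, not individual data values.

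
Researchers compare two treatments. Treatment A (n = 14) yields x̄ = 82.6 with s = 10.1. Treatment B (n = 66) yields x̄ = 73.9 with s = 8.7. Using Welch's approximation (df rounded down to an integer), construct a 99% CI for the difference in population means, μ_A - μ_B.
(0.28, 17.12)

Difference: x̄₁ - x̄₂ = 8.70
SE = √(s₁²/n₁ + s₂²/n₂) = √(10.1²/14 + 8.7²/66) = 2.9040
df = 17.33 → 17 (Welch–Satterthwaite, rounded down)
t* = 2.898

CI: 8.70 ± 2.898 · 2.9040 = 8.70 ± 8.42 = (0.28, 17.12)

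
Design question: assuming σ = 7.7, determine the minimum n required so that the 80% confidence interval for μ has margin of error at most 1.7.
n ≥ 34

For margin E ≤ 1.7:
n ≥ (z* · σ / E)²
n ≥ (1.282 · 7.7 / 1.7)²
n ≥ 33.72

Minimum n = 34 (rounding up)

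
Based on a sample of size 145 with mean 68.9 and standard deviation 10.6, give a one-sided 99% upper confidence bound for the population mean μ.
μ ≤ 70.97

Upper bound (one-sided):
t* = 2.353 (one-sided for 99%)
Upper bound = x̄ + t* · s/√n = 68.9 + 2.353 · 10.6/√145 = 70.97

We are 99% confident that μ ≤ 70.97.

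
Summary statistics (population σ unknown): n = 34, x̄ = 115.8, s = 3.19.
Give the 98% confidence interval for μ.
(114.46, 117.14)

t-interval (σ unknown):
df = n - 1 = 33
t* = 2.445 for 98% confidence

Margin of error = t* · s/√n = 2.445 · 3.19/√34 = 1.34

CI: (114.46, 117.14)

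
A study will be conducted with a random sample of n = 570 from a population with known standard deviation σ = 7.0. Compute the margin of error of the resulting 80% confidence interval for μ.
Margin of error = 0.38

Margin of error = z* · σ/√n
= 1.282 · 7.0/√570
= 1.282 · 7.0/23.8747
= 0.38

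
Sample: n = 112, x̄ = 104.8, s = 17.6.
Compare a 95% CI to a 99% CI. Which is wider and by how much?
99% CI is wider by 2.13

df = 111
95% CI: t* = 1.982, (101.50, 108.10), width = 2 · t* · s/√n = 6.59
99% CI: t* = 2.621, (100.44, 109.16), width = 2 · t* · s/√n = 8.72

The 99% CI is wider by 8.72 - 6.59 = 2.13.
Higher confidence requires a wider interval.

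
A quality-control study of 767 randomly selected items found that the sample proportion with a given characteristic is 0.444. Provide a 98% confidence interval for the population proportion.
(0.402, 0.486)

Proportion CI:
SE = √(p̂(1-p̂)/n) = √(0.444 · 0.556 / 767) = 0.01794

z* = 2.326
Margin = z* · SE = 2.326 · 0.01794 = 0.0417

CI: 0.444 ± 0.0417 = (0.402, 0.486)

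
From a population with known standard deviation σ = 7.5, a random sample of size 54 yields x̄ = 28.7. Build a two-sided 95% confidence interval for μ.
(26.70, 30.70)

z-interval (σ known):
z* = 1.960 for 95% confidence

Margin of error = z* · σ/√n = 1.960 · 7.5/√54 = 2.00

CI: (28.7 - 2.00, 28.7 + 2.00) = (26.70, 30.70)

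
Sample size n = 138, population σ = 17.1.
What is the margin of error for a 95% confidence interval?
Margin of error = 2.85

Margin of error = z* · σ/√n
= 1.960 · 17.1/√138
= 1.960 · 17.1/11.7473
= 2.85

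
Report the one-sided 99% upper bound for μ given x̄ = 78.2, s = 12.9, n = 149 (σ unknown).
μ ≤ 80.69

Upper bound (one-sided):
t* = 2.352 (one-sided for 99%)
Upper bound = x̄ + t* · s/√n = 78.2 + 2.352 · 12.9/√149 = 80.69

We are 99% confident that μ ≤ 80.69.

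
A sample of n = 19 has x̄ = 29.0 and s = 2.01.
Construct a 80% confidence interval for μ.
(28.39, 29.61)

t-interval (σ unknown):
df = n - 1 = 18
t* = 1.330 for 80% confidence

Margin of error = t* · s/√n = 1.330 · 2.01/√19 = 0.61

CI: (28.39, 29.61)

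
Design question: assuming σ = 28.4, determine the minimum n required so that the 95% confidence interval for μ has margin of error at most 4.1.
n ≥ 185

For margin E ≤ 4.1:
n ≥ (z* · σ / E)²
n ≥ (1.960 · 28.4 / 4.1)²
n ≥ 184.32

Minimum n = 185 (rounding up)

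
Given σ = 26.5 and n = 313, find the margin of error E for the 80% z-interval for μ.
Margin of error = 1.92

Margin of error = z* · σ/√n
= 1.282 · 26.5/√313
= 1.282 · 26.5/17.6918
= 1.92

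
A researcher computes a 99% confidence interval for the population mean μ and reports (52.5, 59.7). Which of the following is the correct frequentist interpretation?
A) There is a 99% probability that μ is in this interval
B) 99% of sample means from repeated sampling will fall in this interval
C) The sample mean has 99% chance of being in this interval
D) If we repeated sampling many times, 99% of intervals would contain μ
D

A) Wrong — μ is fixed; the randomness lives in the interval, not in μ.
B) Wrong — coverage applies to intervals containing μ, not to future x̄ values.
C) Wrong — x̄ is observed and sits in the interval by construction.
D) Correct — this is the frequentist long-run coverage interpretation.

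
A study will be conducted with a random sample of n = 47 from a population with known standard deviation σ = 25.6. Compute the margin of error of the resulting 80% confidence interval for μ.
Margin of error = 4.79

Margin of error = z* · σ/√n
= 1.282 · 25.6/√47
= 1.282 · 25.6/6.8557
= 4.79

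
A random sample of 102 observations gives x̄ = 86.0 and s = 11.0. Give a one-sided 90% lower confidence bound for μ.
μ ≥ 84.59

Lower bound (one-sided):
t* = 1.290 (one-sided for 90%)
Lower bound = x̄ - t* · s/√n = 86.0 - 1.290 · 11.0/√102 = 84.59

We are 90% confident that μ ≥ 84.59.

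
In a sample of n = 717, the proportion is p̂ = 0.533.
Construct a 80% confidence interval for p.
(0.509, 0.557)

Proportion CI:
SE = √(p̂(1-p̂)/n) = √(0.533 · 0.467 / 717) = 0.01863

z* = 1.282
Margin = z* · SE = 1.282 · 0.01863 = 0.0239

CI: 0.533 ± 0.0239 = (0.509, 0.557)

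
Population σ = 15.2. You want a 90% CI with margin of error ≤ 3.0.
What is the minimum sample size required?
n ≥ 70

For margin E ≤ 3.0:
n ≥ (z* · σ / E)²
n ≥ (1.645 · 15.2 / 3.0)²
n ≥ 69.47

Minimum n = 70 (rounding up)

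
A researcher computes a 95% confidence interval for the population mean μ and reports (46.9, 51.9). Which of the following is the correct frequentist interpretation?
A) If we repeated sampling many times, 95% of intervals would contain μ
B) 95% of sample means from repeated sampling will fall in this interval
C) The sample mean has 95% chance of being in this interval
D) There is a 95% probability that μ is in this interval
A

A) Correct — this is the frequentist long-run coverage interpretation.
B) Wrong — coverage applies to intervals containing μ, not to future x̄ values.
C) Wrong — x̄ is observed and sits in the interval by construction.
D) Wrong — μ is fixed; the randomness lives in the interval, not in μ.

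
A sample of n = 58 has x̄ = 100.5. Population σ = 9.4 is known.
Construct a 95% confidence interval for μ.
(98.08, 102.92)

z-interval (σ known):
z* = 1.960 for 95% confidence

Margin of error = z* · σ/√n = 1.960 · 9.4/√58 = 2.42

CI: (100.5 - 2.42, 100.5 + 2.42) = (98.08, 102.92)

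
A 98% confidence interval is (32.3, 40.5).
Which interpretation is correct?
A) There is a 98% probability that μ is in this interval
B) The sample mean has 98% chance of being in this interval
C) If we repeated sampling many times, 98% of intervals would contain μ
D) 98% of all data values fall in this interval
C

A) Wrong — μ is fixed; the randomness lives in the interval, not in μ.
B) Wrong — x̄ is observed and sits in the interval by construction.
C) Correct — this is the frequentist long-run coverage interpretation.
D) Wrong — a CI is about the parameter μ, not individual data values.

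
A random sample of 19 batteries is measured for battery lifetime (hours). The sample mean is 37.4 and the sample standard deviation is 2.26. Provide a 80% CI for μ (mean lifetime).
(36.71, 38.09)

t-interval (σ unknown):
df = n - 1 = 18
t* = 1.330 for 80% confidence

Margin of error = t* · s/√n = 1.330 · 2.26/√19 = 0.69

CI: (36.71, 38.09)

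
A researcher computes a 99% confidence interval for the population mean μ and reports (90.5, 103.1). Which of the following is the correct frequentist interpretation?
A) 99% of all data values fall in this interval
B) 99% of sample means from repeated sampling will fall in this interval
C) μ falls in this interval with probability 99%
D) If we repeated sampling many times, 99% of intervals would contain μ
D

A) Wrong — a CI is about the parameter μ, not individual data values.
B) Wrong — coverage applies to intervals containing μ, not to future x̄ values.
C) Wrong — μ is fixed; the randomness lives in the interval, not in μ.
D) Correct — this is the frequentist long-run coverage interpretation.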